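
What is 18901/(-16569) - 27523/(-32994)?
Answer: -18621223/60741954 ≈ -0.30656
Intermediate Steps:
18901/(-16569) - 27523/(-32994) = 18901*(-1/16569) - 27523*(-1/32994) = -18901/16569 + 27523/32994 = -18621223/60741954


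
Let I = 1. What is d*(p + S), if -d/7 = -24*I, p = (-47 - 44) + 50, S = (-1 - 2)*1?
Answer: -7392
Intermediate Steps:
S = -3 (S = -3*1 = -3)
p = -41 (p = -91 + 50 = -41)
d = 168 (d = -(-168) = -7*(-24) = 168)
d*(p + S) = 168*(-41 - 3) = 168*(-44) = -7392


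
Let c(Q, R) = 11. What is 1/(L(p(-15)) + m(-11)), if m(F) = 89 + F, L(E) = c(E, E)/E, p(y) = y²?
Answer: 225/17561 ≈ 0.012812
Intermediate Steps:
L(E) = 11/E
1/(L(p(-15)) + m(-11)) = 1/(11/((-15)²) + (89 - 11)) = 1/(11/225 + 78) = 1/(17561/225) = 225/17561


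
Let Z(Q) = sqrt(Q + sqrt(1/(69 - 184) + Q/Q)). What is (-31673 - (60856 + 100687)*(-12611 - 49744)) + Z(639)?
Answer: 10072982092 + sqrt(8450775 + 115*sqrt(13110))/115 ≈ 1.0073e+10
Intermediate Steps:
Z(Q) = sqrt(Q + sqrt(13110)/115) (Z(Q) = sqrt(Q + sqrt(1/(-115) + 1)) = sqrt(Q + sqrt(-1/115 + 1)) = sqrt(Q + sqrt(114/115)) = sqrt(Q + sqrt(13110)/115))
(-31673 - (60856 + 100687)*(-12611 - 49744)) + Z(639) = (-31673 - (60856 + 100687)*(-12611 - 49744)) + sqrt(115*sqrt(13110) + 13225*639)/115 = (-31673 - 161543*(-62355)) + sqrt(115*sqrt(13110) + 8450775)/115 = (-31673 - 1*(-10073013765)) + sqrt(8450775 + 115*sqrt(13110))/115 = (-31673 + 10073013765) + sqrt(8450775 + 115*sqrt(13110))/115 = 10072982092 + sqrt(8450775 + 115*sqrt(13110))/115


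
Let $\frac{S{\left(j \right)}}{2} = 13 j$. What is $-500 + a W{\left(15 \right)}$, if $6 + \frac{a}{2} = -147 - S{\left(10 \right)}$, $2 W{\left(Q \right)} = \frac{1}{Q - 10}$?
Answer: $- \frac{2913}{5} \approx -582.6$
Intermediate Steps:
$W{\left(Q \right)} = \frac{1}{2 \left(-10 + Q\right)}$ ($W{\left(Q \right)} = \frac{1}{2 \left(Q - 10\right)} = \frac{1}{2 \left(-10 + Q\right)}$)
$S{\left(j \right)} = 26 j$ ($S{\left(j \right)} = 2 \cdot 13 j = 26 j$)
$a = -826$ ($a = -12 + 2 \left(-147 - 26 \cdot 10\right) = -12 + 2 \left(-147 - 260\right) = -12 + 2 \left(-407\right) = -12 - 814 = -826$)
$-500 + a W{\left(15 \right)} = -500 - 826 \frac{1}{2 \left(-10 + 15\right)} = -500 - 826 \frac{1}{2 \cdot 5} = -500 - 826 \cdot \frac{1}{2} \cdot \frac{1}{5} = -500 - \frac{413}{5} = - \frac{2913}{5}$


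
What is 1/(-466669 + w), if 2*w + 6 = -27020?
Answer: -1/480182 ≈ -2.0825e-6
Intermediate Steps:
w = -13513 (w = -3 + (½)*(-27020) = -3 - 13510 = -13513)
1/(-466669 + w) = 1/(-466669 - 13513) = 1/(-480182) = -1/480182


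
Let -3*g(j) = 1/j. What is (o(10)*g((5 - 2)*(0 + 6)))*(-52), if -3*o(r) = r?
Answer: -260/81 ≈ -3.2099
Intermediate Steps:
o(r) = -r/3
g(j) = -1/(3*j)
(o(10)*g((5 - 2)*(0 + 6)))*(-52) = ((-⅓*10)*(-1/((0 + 6)*(5 - 2))/3))*(-52) = -(-10)/(9*(3*6))*(-52) = -(-10)/(9*18)*(-52) = -10/3*(-1/54)*(-52) = (5/81)*(-52) = -260/81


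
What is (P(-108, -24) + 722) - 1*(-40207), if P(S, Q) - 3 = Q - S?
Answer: 41016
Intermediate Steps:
P(S, Q) = 3 + Q - S (P(S, Q) = 3 + (Q - S) = 3 + Q - S)
(P(-108, -24) + 722) - 1*(-40207) = ((3 - 24 - 1*(-108)) + 722) - 1*(-40207) = ((3 - 24 + 108) + 722) + 40207 = (87 + 722) + 40207 = 809 + 40207 = 41016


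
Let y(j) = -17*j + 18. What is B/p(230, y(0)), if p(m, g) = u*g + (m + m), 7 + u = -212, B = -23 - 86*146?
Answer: 12579/3482 ≈ 3.6126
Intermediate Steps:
B = -12579 (B = -23 - 12556 = -12579)
u = -219 (u = -7 - 212 = -219)
y(j) = 18 - 17*j
p(m, g) = -219*g + 2*m (p(m, g) = -219*g + (m + m) = -219*g + 2*m)
B/p(230, y(0)) = -12579/(-219*(18 - 17*0) + 2*230) = -12579/(-219*(18 + 0) + 460) = -12579/(-219*18 + 460) = -12579/(-3942 + 460) = -12579/(-3482) = -12579*(-1/3482) = 12579/3482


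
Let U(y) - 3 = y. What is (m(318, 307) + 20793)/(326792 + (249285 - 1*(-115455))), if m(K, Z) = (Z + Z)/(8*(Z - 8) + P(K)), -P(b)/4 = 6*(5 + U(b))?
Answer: 56473481/1878200912 ≈ 0.030068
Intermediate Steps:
U(y) = 3 + y
P(b) = -192 - 24*b (P(b) = -24*(5 + (3 + b)) = -24*(8 + b) = -4*(48 + 6*b) = -192 - 24*b)
m(K, Z) = 2*Z/(-256 - 24*K + 8*Z) (m(K, Z) = (Z + Z)/(8*(Z - 8) + (-192 - 24*K)) = (2*Z)/(8*(-8 + Z) + (-192 - 24*K)) = (2*Z)/((-64 + 8*Z) + (-192 - 24*K)) = (2*Z)/(-256 - 24*K + 8*Z) = 2*Z/(-256 - 24*K + 8*Z))
(m(318, 307) + 20793)/(326792 + (249285 - 1*(-115455))) = (-1*307/(128 - 4*307 + 12*318) + 20793)/(326792 + (249285 - 1*(-115455))) = (-1*307/(128 - 1228 + 3816) + 20793)/(326792 + (249285 + 115455)) = (-1*307/2716 + 20793)/(326792 + 364740) = (-1*307*1/2716 + 20793)/691532 = (-307/2716 + 20793)*(1/691532) = (56473481/2716)*(1/691532) = 56473481/1878200912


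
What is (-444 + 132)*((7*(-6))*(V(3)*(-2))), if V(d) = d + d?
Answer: -157248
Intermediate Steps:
V(d) = 2*d
(-444 + 132)*((7*(-6))*(V(3)*(-2))) = (-444 + 132)*((7*(-6))*((2*3)*(-2))) = -(-13104)*6*(-2) = -(-13104)*(-12) = -312*504 = -157248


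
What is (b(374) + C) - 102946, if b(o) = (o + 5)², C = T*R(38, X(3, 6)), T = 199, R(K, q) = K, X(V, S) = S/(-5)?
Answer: 48257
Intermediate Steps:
X(V, S) = -S/5 (X(V, S) = S*(-⅕) = -S/5)
C = 7562 (C = 199*38 = 7562)
b(o) = (5 + o)²
(b(374) + C) - 102946 = ((5 + 374)² + 7562) - 102946 = (379² + 7562) - 102946 = (143641 + 7562) - 102946 = 151203 - 102946 = 48257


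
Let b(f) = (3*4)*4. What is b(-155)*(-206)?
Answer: -9888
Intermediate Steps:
b(f) = 48 (b(f) = 12*4 = 48)
b(-155)*(-206) = 48*(-206) = -9888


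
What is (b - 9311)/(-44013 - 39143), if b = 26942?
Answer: -17631/83156 ≈ -0.21202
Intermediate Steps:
(b - 9311)/(-44013 - 39143) = (26942 - 9311)/(-44013 - 39143) = 17631/(-83156) = 17631*(-1/83156) = -17631/83156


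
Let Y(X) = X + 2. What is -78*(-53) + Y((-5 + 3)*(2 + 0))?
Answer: 4132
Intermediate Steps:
Y(X) = 2 + X
-78*(-53) + Y((-5 + 3)*(2 + 0)) = -78*(-53) + (2 + (-5 + 3)*(2 + 0)) = 4134 + (2 - 2*2) = 4134 + (2 - 4) = 4134 - 2 = 4132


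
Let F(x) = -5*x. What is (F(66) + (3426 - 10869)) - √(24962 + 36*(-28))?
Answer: -7773 - √23954 ≈ -7927.8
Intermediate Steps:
(F(66) + (3426 - 10869)) - √(24962 + 36*(-28)) = (-5*66 + (3426 - 10869)) - √(24962 + 36*(-28)) = (-330 - 7443) - √(24962 - 1008) = -7773 - √23954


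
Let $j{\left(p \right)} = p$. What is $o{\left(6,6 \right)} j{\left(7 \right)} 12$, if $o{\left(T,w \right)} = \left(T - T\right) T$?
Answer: $0$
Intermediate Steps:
$o{\left(T,w \right)} = 0$ ($o{\left(T,w \right)} = 0 T = 0$)
$o{\left(6,6 \right)} j{\left(7 \right)} 12 = 0 \cdot 7 \cdot 12 = 0 \cdot 12 = 0$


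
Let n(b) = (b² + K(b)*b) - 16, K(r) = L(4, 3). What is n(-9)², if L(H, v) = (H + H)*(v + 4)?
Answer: 192721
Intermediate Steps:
L(H, v) = 2*H*(4 + v) (L(H, v) = (2*H)*(4 + v) = 2*H*(4 + v))
K(r) = 56 (K(r) = 2*4*(4 + 3) = 2*4*7 = 56)
n(b) = -16 + b² + 56*b (n(b) = (b² + 56*b) - 16 = -16 + b² + 56*b)
n(-9)² = (-16 + (-9)² + 56*(-9))² = (-16 + 81 - 504)² = (-439)² = 192721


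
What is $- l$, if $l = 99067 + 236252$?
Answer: $-335319$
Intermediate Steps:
$l = 335319$
$- l = \left(-1\right) 335319 = -335319$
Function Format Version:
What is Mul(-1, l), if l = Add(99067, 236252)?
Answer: -335319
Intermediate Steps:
l = 335319
Mul(-1, l) = Mul(-1, 335319) = -335319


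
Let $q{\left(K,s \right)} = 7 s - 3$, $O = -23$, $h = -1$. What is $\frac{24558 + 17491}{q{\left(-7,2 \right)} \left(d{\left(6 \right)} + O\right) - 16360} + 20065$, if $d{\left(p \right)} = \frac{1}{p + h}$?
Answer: $\frac{1666268265}{83054} \approx 20062.0$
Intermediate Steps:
$q{\left(K,s \right)} = -3 + 7 s$
$d{\left(p \right)} = \frac{1}{-1 + p}$ ($d{\left(p \right)} = \frac{1}{p - 1} = \frac{1}{-1 + p}$)
$\frac{24558 + 17491}{q{\left(-7,2 \right)} \left(d{\left(6 \right)} + O\right) - 16360} + 20065 = \frac{24558 + 17491}{\left(-3 + 7 \cdot 2\right) \left(\frac{1}{-1 + 6} - 23\right) - 16360} + 20065 = \frac{42049}{\left(-3 + 14\right) \left(\frac{1}{5} - 23\right) - 16360} + 20065 = \frac{42049}{11 \left(\frac{1}{5} - 23\right) - 16360} + 20065 = \frac{42049}{11 \left(- \frac{114}{5}\right) - 16360} + 20065 = \frac{42049}{- \frac{1254}{5} - 16360} + 20065 = \frac{42049}{- \frac{83054}{5}} + 20065 = 42049 \left(- \frac{5}{83054}\right) + 20065 = - \frac{210245}{83054} + 20065 = \frac{1666268265}{83054}$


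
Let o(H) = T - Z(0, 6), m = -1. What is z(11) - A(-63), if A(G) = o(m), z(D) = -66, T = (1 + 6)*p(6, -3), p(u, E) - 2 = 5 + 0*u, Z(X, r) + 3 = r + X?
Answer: -112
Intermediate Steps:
Z(X, r) = -3 + X + r (Z(X, r) = -3 + (r + X) = -3 + (X + r) = -3 + X + r)
p(u, E) = 7 (p(u, E) = 2 + (5 + 0*u) = 2 + (5 + 0) = 2 + 5 = 7)
T = 49 (T = (1 + 6)*7 = 7*7 = 49)
o(H) = 46 (o(H) = 49 - (-3 + 0 + 6) = 49 - 1*3 = 49 - 3 = 46)
A(G) = 46
z(11) - A(-63) = -66 - 1*46 = -66 - 46 = -112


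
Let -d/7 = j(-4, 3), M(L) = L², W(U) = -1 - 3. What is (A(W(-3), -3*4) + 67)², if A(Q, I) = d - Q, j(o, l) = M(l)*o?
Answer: 104329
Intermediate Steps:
W(U) = -4
j(o, l) = o*l² (j(o, l) = l²*o = o*l²)
d = 252 (d = -(-28)*3² = -(-28)*9 = -7*(-36) = 252)
A(Q, I) = 252 - Q
(A(W(-3), -3*4) + 67)² = ((252 - 1*(-4)) + 67)² = ((252 + 4) + 67)² = (256 + 67)² = 323² = 104329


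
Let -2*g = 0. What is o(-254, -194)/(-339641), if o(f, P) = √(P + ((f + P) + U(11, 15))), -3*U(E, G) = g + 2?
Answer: -2*I*√1446/1018923 ≈ -7.464e-5*I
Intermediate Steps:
g = 0 (g = -½*0 = 0)
U(E, G) = -⅔ (U(E, G) = -(0 + 2)/3 = -⅓*2 = -⅔)
o(f, P) = √(-⅔ + f + 2*P) (o(f, P) = √(P + ((f + P) - ⅔)) = √(P + ((P + f) - ⅔)) = √(P + (-⅔ + P + f)) = √(-⅔ + f + 2*P))
o(-254, -194)/(-339641) = (√(-6 + 9*(-254) + 18*(-194))/3)/(-339641) = (√(-6 - 2286 - 3492)/3)*(-1/339641) = (√(-5784)/3)*(-1/339641) = ((2*I*√1446)/3)*(-1/339641) = (2*I*√1446/3)*(-1/339641) = -2*I*√1446/1018923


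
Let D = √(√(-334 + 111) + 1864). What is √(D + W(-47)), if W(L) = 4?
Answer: √(4 + √(1864 + I*√223)) ≈ 6.8684 + 0.01259*I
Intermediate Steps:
D = √(1864 + I*√223) (D = √(√(-223) + 1864) = √(I*√223 + 1864) = √(1864 + I*√223) ≈ 43.174 + 0.1729*I)
√(D + W(-47)) = √(√(1864 + I*√223) + 4) = √(4 + √(1864 + I*√223))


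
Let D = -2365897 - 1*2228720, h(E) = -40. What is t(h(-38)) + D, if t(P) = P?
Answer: -4594657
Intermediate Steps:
D = -4594617 (D = -2365897 - 2228720 = -4594617)
t(h(-38)) + D = -40 - 4594617 = -4594657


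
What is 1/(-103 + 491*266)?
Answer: 1/130503 ≈ 7.6627e-6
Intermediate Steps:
1/(-103 + 491*266) = 1/(-103 + 130606) = 1/130503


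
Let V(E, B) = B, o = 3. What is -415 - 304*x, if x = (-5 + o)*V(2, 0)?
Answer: -415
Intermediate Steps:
x = 0 (x = (-5 + 3)*0 = -2*0 = 0)
-415 - 304*x = -415 - 304*0 = -415 + 0 = -415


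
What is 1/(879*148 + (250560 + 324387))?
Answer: 1/705039 ≈ 1.4184e-6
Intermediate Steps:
1/(879*148 + (250560 + 324387)) = 1/(130092 + 574947) = 1/705039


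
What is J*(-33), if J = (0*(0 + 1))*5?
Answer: 0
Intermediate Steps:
J = 0 (J = (0*1)*5 = 0*5 = 0)
J*(-33) = 0*(-33) = 0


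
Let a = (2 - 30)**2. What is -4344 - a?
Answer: -5128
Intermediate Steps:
a = 784 (a = (-28)**2 = 784)
-4344 - a = -4344 - 1*784 = -4344 - 784 = -5128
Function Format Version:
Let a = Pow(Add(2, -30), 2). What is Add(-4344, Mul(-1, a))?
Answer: -5128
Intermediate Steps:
a = 784 (a = Pow(-28, 2) = 784)
Add(-4344, Mul(-1, a)) = Add(-4344, Mul(-1, 784)) = Add(-4344, -784) = -5128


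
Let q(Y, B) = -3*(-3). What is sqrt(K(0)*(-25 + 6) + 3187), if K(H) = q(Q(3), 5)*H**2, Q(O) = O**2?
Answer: sqrt(3187) ≈ 56.453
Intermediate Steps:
q(Y, B) = 9
K(H) = 9*H**2
sqrt(K(0)*(-25 + 6) + 3187) = sqrt((9*0**2)*(-25 + 6) + 3187) = sqrt((9*0)*(-19) + 3187) = sqrt(0*(-19) + 3187) = sqrt(0 + 3187) = sqrt(3187)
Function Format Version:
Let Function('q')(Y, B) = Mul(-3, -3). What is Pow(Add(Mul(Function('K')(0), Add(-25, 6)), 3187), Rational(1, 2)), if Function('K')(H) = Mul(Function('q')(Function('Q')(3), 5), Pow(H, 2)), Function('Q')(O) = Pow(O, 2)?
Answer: Pow(3187, Rational(1, 2)) ≈ 56.453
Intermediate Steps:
Function('q')(Y, B) = 9
Function('K')(H) = Mul(9, Pow(H, 2))
Pow(Add(Mul(Function('K')(0), Add(-25, 6)), 3187), Rational(1, 2)) = Pow(Add(Mul(Mul(9, Pow(0, 2)), Add(-25, 6)), 3187), Rational(1, 2)) = Pow(Add(Mul(Mul(9, 0), -19), 3187), Rational(1, 2)) = Pow(Add(Mul(0, -19), 3187), Rational(1, 2)) = Pow(Add(0, 3187), Rational(1, 2)) = Pow(3187, Rational(1, 2))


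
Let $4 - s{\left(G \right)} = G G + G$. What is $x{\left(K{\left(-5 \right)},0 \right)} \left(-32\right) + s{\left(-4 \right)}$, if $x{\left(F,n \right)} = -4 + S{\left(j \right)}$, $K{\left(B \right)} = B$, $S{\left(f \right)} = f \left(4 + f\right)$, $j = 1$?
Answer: $-40$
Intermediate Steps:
$s{\left(G \right)} = 4 - G - G^{2}$ ($s{\left(G \right)} = 4 - \left(G G + G\right) = 4 - \left(G^{2} + G\right) = 4 - \left(G + G^{2}\right) = 4 - G - G^{2}$)
$x{\left(F,n \right)} = 1$ ($x{\left(F,n \right)} = -4 + 1 \left(4 + 1\right) = -4 + 1 \cdot 5 = -4 + 5 = 1$)
$x{\left(K{\left(-5 \right)},0 \right)} \left(-32\right) + s{\left(-4 \right)} = 1 \left(-32\right) - 8 = -32 + \left(4 + 4 - 16\right) = -32 - 8 = -40$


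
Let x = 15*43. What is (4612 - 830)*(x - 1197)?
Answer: -2087664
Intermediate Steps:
x = 645
(4612 - 830)*(x - 1197) = (4612 - 830)*(645 - 1197) = 3782*(-552) = -2087664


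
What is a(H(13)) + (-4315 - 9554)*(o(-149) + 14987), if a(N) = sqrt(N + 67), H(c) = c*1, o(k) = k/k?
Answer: -207868572 + 4*sqrt(5) ≈ -2.0787e+8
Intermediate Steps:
o(k) = 1
H(c) = c
a(N) = sqrt(67 + N)
a(H(13)) + (-4315 - 9554)*(o(-149) + 14987) = sqrt(67 + 13) + (-4315 - 9554)*(1 + 14987) = sqrt(80) - 13869*14988 = 4*sqrt(5) - 207868572 = -207868572 + 4*sqrt(5)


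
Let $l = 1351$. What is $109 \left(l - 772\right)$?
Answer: $63111$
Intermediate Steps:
$109 \left(l - 772\right) = 109 \left(1351 - 772\right) = 109 \cdot 579 = 63111$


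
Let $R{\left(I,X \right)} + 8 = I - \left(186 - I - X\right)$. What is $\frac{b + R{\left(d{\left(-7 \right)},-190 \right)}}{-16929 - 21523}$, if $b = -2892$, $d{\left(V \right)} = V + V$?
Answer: $\frac{826}{9613} \approx 0.085925$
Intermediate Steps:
$d{\left(V \right)} = 2 V$
$R{\left(I,X \right)} = -194 + X + 2 I$ ($R{\left(I,X \right)} = -8 - \left(186 - X - 2 I\right) = -8 + \left(I + \left(-186 + I + X\right)\right) = -8 + \left(-186 + X + 2 I\right) = -194 + X + 2 I$)
$\frac{b + R{\left(d{\left(-7 \right)},-190 \right)}}{-16929 - 21523} = \frac{-2892 - \left(384 - 4 \left(-7\right)\right)}{-16929 - 21523} = \frac{-2892 - 412}{-38452} = \left(-2892 - 412\right) \left(- \frac{1}{38452}\right) = \left(-3304\right) \left(- \frac{1}{38452}\right) = \frac{826}{9613}$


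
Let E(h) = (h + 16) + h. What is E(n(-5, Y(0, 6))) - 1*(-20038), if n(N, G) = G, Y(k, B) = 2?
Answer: 20058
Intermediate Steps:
E(h) = 16 + 2*h (E(h) = (16 + h) + h = 16 + 2*h)
E(n(-5, Y(0, 6))) - 1*(-20038) = (16 + 2*2) - 1*(-20038) = (16 + 4) + 20038 = 20 + 20038 = 20058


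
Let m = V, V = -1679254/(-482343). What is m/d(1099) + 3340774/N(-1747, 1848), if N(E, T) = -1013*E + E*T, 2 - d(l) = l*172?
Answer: -152299374092132381/66500806036771455 ≈ -2.2902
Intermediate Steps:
d(l) = 2 - 172*l (d(l) = 2 - l*172 = 2 - 172*l)
V = 1679254/482343 (V = -1679254*(-1/482343) = 1679254/482343 ≈ 3.4815)
m = 1679254/482343 ≈ 3.4815
m/d(1099) + 3340774/N(-1747, 1848) = 1679254/(482343*(2 - 172*1099)) + 3340774/((-1747*(-1013 + 1848))) = 1679254/(482343*(2 - 189028)) + 3340774/((-1747*835)) = (1679254/482343)/(-189026) + 3340774/(-1458745) = (1679254/482343)*(-1/189026) + 3340774*(-1/1458745) = -839627/45587683959 - 3340774/1458745 = -152299374092132381/66500806036771455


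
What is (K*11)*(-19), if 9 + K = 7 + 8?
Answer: -1254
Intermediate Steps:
K = 6 (K = -9 + (7 + 8) = -9 + 15 = 6)
(K*11)*(-19) = (6*11)*(-19) = 66*(-19) = -1254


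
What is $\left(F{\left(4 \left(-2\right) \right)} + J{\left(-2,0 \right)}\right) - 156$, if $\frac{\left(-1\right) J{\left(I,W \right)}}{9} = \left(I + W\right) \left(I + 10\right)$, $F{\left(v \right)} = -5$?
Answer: $-17$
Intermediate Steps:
$J{\left(I,W \right)} = - 9 \left(10 + I\right) \left(I + W\right)$ ($J{\left(I,W \right)} = - 9 \left(I + W\right) \left(I + 10\right) = - 9 \left(I + W\right) \left(10 + I\right) = - 9 \left(10 + I\right) \left(I + W\right)$)
$\left(F{\left(4 \left(-2\right) \right)} + J{\left(-2,0 \right)}\right) - 156 = \left(-5 - \left(-180 + 0 + 36\right)\right) - 156 = \left(-5 + \left(180 + 0 - 36 + 0\right)\right) - 156 = \left(-5 + 144\right) - 156 = 139 - 156 = -17$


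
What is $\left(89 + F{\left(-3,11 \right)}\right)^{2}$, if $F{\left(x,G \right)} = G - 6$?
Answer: $8836$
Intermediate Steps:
$F{\left(x,G \right)} = -6 + G$ ($F{\left(x,G \right)} = G - 6 = -6 + G$)
$\left(89 + F{\left(-3,11 \right)}\right)^{2} = \left(89 + \left(-6 + 11\right)\right)^{2} = \left(89 + 5\right)^{2} = 94^{2} = 8836$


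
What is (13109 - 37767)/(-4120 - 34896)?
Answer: 12329/19508 ≈ 0.63200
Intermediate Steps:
(13109 - 37767)/(-4120 - 34896) = -24658/(-39016) = -24658*(-1/39016) = 12329/19508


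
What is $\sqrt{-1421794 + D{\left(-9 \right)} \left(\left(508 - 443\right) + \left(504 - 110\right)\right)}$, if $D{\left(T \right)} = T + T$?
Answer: $2 i \sqrt{357514} \approx 1195.8 i$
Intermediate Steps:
$D{\left(T \right)} = 2 T$
$\sqrt{-1421794 + D{\left(-9 \right)} \left(\left(508 - 443\right) + \left(504 - 110\right)\right)} = \sqrt{-1421794 + 2 \left(-9\right) \left(\left(508 - 443\right) + \left(504 - 110\right)\right)} = \sqrt{-1421794 - 18 \left(\left(508 - 443\right) + 394\right)} = \sqrt{-1421794 - 18 \left(65 + 394\right)} = \sqrt{-1421794 - 8262} = \sqrt{-1430056} = 2 i \sqrt{357514}$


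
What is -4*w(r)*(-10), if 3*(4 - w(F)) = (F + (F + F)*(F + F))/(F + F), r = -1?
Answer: 180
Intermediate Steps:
w(F) = 4 - (F + 4*F²)/(6*F) (w(F) = 4 - (F + (F + F)*(F + F))/(3*(F + F)) = 4 - (F + (2*F)*(2*F))/(3*(2*F)) = 4 - (F + 4*F²)*1/(2*F)/3 = 4 - (F + 4*F²)/(6*F))
-4*w(r)*(-10) = -4*(23/6 - ⅔*(-1))*(-10) = -4*(23/6 + ⅔)*(-10) = -4*9/2*(-10) = -18*(-10) = 180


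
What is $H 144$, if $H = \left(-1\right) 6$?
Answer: $-864$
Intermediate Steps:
$H = -6$
$H 144 = \left(-6\right) 144 = -864$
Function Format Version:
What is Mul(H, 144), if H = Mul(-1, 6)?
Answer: -864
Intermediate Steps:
H = -6
Mul(H, 144) = Mul(-6, 144) = -864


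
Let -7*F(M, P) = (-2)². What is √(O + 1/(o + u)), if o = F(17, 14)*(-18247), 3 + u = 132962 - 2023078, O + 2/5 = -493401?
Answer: I*√3416881370450124062/2631569 ≈ 702.43*I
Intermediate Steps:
O = -2467007/5 (O = -⅖ - 493401 = -2467007/5 ≈ -4.9340e+5)
F(M, P) = -4/7 (F(M, P) = -⅐*(-2)² = -⅐*4 = -4/7)
u = -1890119 (u = -3 + (132962 - 2023078) = -3 - 1890116 = -1890119)
o = 72988/7 (o = -4/7*(-18247) = 72988/7 ≈ 10427.)
√(O + 1/(o + u)) = √(-2467007/5 + 1/(72988/7 - 1890119)) = √(-2467007/5 + 1/(-13157845/7)) = √(-2467007/5 - 7/13157845) = √(-1298419828798/2631569) = I*√3416881370450124062/2631569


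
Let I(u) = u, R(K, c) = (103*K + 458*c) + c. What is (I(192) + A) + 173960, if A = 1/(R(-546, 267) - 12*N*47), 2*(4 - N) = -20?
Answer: 10173785689/58419 ≈ 1.7415e+5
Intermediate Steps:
R(K, c) = 103*K + 459*c
N = 14 (N = 4 - 1/2*(-20) = 4 + 10 = 14)
A = 1/58419 (A = 1/((103*(-546) + 459*267) - 12*14*47) = 1/((-56238 + 122553) - 168*47) = 1/(66315 - 7896) = 1/58419 ≈ 1.7118e-5)
(I(192) + A) + 173960 = (192 + 1/58419) + 173960 = 11216449/58419 + 173960 = 10173785689/58419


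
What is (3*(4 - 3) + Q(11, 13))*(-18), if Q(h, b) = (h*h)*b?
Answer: -28368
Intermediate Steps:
Q(h, b) = b*h² (Q(h, b) = h²*b = b*h²)
(3*(4 - 3) + Q(11, 13))*(-18) = (3*(4 - 3) + 13*11²)*(-18) = (3*1 + 13*121)*(-18) = (3 + 1573)*(-18) = 1576*(-18) = -28368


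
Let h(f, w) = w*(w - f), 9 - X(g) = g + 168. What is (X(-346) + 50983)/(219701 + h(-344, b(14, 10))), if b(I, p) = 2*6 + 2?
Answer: 51170/224713 ≈ 0.22771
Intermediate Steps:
X(g) = -159 - g (X(g) = 9 - (g + 168) = 9 - (168 + g) = 9 + (-168 - g) = -159 - g)
b(I, p) = 14 (b(I, p) = 12 + 2 = 14)
(X(-346) + 50983)/(219701 + h(-344, b(14, 10))) = ((-159 - 1*(-346)) + 50983)/(219701 + 14*(14 - 1*(-344))) = ((-159 + 346) + 50983)/(219701 + 14*(14 + 344)) = (187 + 50983)/(219701 + 14*358) = 51170/(219701 + 5012) = 51170/224713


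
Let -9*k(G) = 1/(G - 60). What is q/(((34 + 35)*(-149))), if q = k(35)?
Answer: -1/2313225 ≈ -4.3230e-7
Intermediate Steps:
k(G) = -1/(9*(-60 + G)) (k(G) = -1/(9*(G - 60)) = -1/(9*(-60 + G)))
q = 1/225 (q = -1/(-540 + 9*35) = -1/(-540 + 315) = -1/(-225) = -1*(-1/225) = 1/225 ≈ 0.0044444)
q/(((34 + 35)*(-149))) = 1/(225*(((34 + 35)*(-149)))) = 1/(225*((69*(-149)))) = (1/225)/(-10281) = (1/225)*(-1/10281) = -1/2313225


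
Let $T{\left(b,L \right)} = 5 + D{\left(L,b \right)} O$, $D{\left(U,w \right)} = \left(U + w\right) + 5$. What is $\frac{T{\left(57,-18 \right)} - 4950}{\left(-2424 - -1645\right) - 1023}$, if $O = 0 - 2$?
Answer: $\frac{5033}{1802} \approx 2.793$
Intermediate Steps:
$O = -2$
$D{\left(U,w \right)} = 5 + U + w$
$T{\left(b,L \right)} = -5 - 2 L - 2 b$ ($T{\left(b,L \right)} = 5 + \left(5 + L + b\right) \left(-2\right) = 5 - \left(10 + 2 L + 2 b\right) = -5 - 2 L - 2 b$)
$\frac{T{\left(57,-18 \right)} - 4950}{\left(-2424 - -1645\right) - 1023} = \frac{\left(-5 - -36 - 114\right) - 4950}{\left(-2424 - -1645\right) - 1023} = \frac{\left(-5 + 36 - 114\right) - 4950}{\left(-2424 + 1645\right) - 1023} = \frac{-83 - 4950}{-779 - 1023} = - \frac{5033}{-1802} = \left(-5033\right) \left(- \frac{1}{1802}\right) = \frac{5033}{1802}$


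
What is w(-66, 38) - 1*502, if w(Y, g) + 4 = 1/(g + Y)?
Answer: -14169/28 ≈ -506.04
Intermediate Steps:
w(Y, g) = -4 + 1/(Y + g) (w(Y, g) = -4 + 1/(g + Y) = -4 + 1/(Y + g))
w(-66, 38) - 1*502 = (1 - 4*(-66) - 4*38)/(-66 + 38) - 1*502 = (1 + 264 - 152)/(-28) - 502 = -1/28*113 - 502 = -113/28 - 502 = -14169/28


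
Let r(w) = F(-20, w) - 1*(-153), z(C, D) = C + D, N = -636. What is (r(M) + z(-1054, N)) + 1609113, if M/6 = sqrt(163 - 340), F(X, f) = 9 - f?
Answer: 1607585 - 6*I*sqrt(177) ≈ 1.6076e+6 - 79.825*I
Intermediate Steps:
M = 6*I*sqrt(177) (M = 6*sqrt(163 - 340) = 6*sqrt(-177) = 6*(I*sqrt(177)) = 6*I*sqrt(177) ≈ 79.825*I)
r(w) = 162 - w (r(w) = (9 - w) - 1*(-153) = (9 - w) + 153 = 162 - w)
(r(M) + z(-1054, N)) + 1609113 = ((162 - 6*I*sqrt(177)) + (-1054 - 636)) + 1609113 = ((162 - 6*I*sqrt(177)) - 1690) + 1609113 = (-1528 - 6*I*sqrt(177)) + 1609113 = 1607585 - 6*I*sqrt(177)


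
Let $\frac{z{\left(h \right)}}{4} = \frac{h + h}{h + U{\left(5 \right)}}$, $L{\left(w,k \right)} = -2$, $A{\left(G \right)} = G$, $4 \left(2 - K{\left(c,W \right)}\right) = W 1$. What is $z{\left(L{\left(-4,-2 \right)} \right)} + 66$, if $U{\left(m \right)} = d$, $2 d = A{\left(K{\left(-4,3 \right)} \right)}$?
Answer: $\frac{854}{11} \approx 77.636$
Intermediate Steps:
$K{\left(c,W \right)} = 2 - \frac{W}{4}$ ($K{\left(c,W \right)} = 2 - \frac{W 1}{4} = 2 - \frac{W}{4}$)
$d = \frac{5}{8}$ ($d = \frac{2 - \frac{3}{4}}{2} = \frac{1}{2} \cdot \frac{5}{4} = \frac{5}{8} \approx 0.625$)
$U{\left(m \right)} = \frac{5}{8}$
$z{\left(h \right)} = \frac{8 h}{\frac{5}{8} + h}$ ($z{\left(h \right)} = 4 \frac{h + h}{h + \frac{5}{8}} = 4 \frac{2 h}{\frac{5}{8} + h} = \frac{8 h}{\frac{5}{8} + h}$)
$z{\left(L{\left(-4,-2 \right)} \right)} + 66 = 64 \left(-2\right) \frac{1}{5 + 8 \left(-2\right)} + 66 = 64 \left(-2\right) \frac{1}{5 - 16} + 66 = 64 \left(-2\right) \frac{1}{-11} + 66 = 64 \left(-2\right) \left(- \frac{1}{11}\right) + 66 = \frac{128}{11} + 66 = \frac{854}{11}$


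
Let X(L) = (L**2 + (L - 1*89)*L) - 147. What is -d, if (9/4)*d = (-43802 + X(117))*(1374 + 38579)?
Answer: 4312367008/9 ≈ 4.7915e+8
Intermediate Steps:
X(L) = -147 + L**2 + L*(-89 + L) (X(L) = (L**2 + (L - 89)*L) - 147 = (L**2 + (-89 + L)*L) - 147 = (L**2 + L*(-89 + L)) - 147 = -147 + L**2 + L*(-89 + L))
d = -4312367008/9 (d = 4*((-43802 + (-147 - 89*117 + 2*117**2))*(1374 + 38579))/9 = 4*((-43802 + (-147 - 10413 + 2*13689))*39953)/9 = 4*((-43802 + (-147 - 10413 + 27378))*39953)/9 = 4*((-43802 + 16818)*39953)/9 = 4*(-26984*39953)/9 = (4/9)*(-1078091752) = -4312367008/9 ≈ -4.7915e+8)
-d = -1*(-4312367008/9) = 4312367008/9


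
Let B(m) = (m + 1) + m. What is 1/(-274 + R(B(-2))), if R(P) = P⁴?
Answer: -1/193 ≈ -0.0051813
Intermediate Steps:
B(m) = 1 + 2*m (B(m) = (1 + m) + m = 1 + 2*m)
1/(-274 + R(B(-2))) = 1/(-274 + (1 + 2*(-2))⁴) = 1/(-274 + (1 - 4)⁴) = 1/(-274 + (-3)⁴) = 1/(-274 + 81) = 1/(-193) = -1/193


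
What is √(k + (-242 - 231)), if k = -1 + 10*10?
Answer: I*√374 ≈ 19.339*I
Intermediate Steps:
k = 99 (k = -1 + 100 = 99)
√(k + (-242 - 231)) = √(99 + (-242 - 231)) = √(99 - 473) = √(-374) = I*√374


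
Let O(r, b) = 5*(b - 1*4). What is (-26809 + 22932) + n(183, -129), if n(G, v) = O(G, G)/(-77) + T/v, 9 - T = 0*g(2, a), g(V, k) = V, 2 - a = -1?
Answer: -12875463/3311 ≈ -3888.7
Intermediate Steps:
O(r, b) = -20 + 5*b (O(r, b) = 5*(b - 4) = 5*(-4 + b) = -20 + 5*b)
a = 3 (a = 2 - 1*(-1) = 2 + 1 = 3)
T = 9 (T = 9 - 0*2 = 9 - 1*0 = 9 + 0 = 9)
n(G, v) = 20/77 + 9/v - 5*G/77 (n(G, v) = (-20 + 5*G)/(-77) + 9/v = (-20 + 5*G)*(-1/77) + 9/v = (20/77 - 5*G/77) + 9/v = 20/77 + 9/v - 5*G/77)
(-26809 + 22932) + n(183, -129) = (-26809 + 22932) + (1/77)*(693 + 5*(-129)*(4 - 1*183))/(-129) = -3877 + (1/77)*(-1/129)*(693 + 5*(-129)*(4 - 183)) = -3877 + (1/77)*(-1/129)*(693 + 5*(-129)*(-179)) = -3877 + (1/77)*(-1/129)*(693 + 115455) = -3877 + (1/77)*(-1/129)*116148 = -3877 - 38716/3311 = -12875463/3311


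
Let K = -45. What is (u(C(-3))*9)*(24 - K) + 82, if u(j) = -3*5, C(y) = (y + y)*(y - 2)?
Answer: -9233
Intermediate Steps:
C(y) = 2*y*(-2 + y) (C(y) = (2*y)*(-2 + y) = 2*y*(-2 + y))
u(j) = -15
(u(C(-3))*9)*(24 - K) + 82 = (-15*9)*(24 - 1*(-45)) + 82 = -135*(24 + 45) + 82 = -135*69 + 82 = -9315 + 82 = -9233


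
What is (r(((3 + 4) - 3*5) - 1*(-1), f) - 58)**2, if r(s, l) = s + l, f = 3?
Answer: 3844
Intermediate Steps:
r(s, l) = l + s
(r(((3 + 4) - 3*5) - 1*(-1), f) - 58)**2 = ((3 + (((3 + 4) - 3*5) - 1*(-1))) - 58)**2 = ((3 + ((7 - 15) + 1)) - 58)**2 = ((3 + (-8 + 1)) - 58)**2 = ((3 - 7) - 58)**2 = (-4 - 58)**2 = (-62)**2 = 3844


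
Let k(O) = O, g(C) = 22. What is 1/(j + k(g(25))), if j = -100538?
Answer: -1/100516 ≈ -9.9487e-6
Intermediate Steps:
1/(j + k(g(25))) = 1/(-100538 + 22) = 1/(-100516) = -1/100516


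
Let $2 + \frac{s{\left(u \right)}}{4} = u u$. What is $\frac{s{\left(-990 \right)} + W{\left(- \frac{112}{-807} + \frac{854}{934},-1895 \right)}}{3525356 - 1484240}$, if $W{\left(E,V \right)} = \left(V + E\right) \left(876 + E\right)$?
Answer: $\frac{160444461846830009}{144950100899903838} \approx 1.1069$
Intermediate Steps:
$W{\left(E,V \right)} = \left(876 + E\right) \left(E + V\right)$ ($W{\left(E,V \right)} = \left(E + V\right) \left(876 + E\right) = \left(876 + E\right) \left(E + V\right)$)
$s{\left(u \right)} = -8 + 4 u^{2}$ ($s{\left(u \right)} = -8 + 4 u u = -8 + 4 u^{2}$)
$\frac{s{\left(-990 \right)} + W{\left(- \frac{112}{-807} + \frac{854}{934},-1895 \right)}}{3525356 - 1484240} = \frac{\left(-8 + 4 \left(-990\right)^{2}\right) + \left(\left(- \frac{112}{-807} + \frac{854}{934}\right)^{2} + 876 \left(- \frac{112}{-807} + \frac{854}{934}\right) + 876 \left(-1895\right) + \left(- \frac{112}{-807} + \frac{854}{934}\right) \left(-1895\right)\right)}{3525356 - 1484240} = \frac{\left(-8 + 4 \cdot 980100\right) + \left(\left(\left(-112\right) \left(- \frac{1}{807}\right) + 854 \cdot \frac{1}{934}\right)^{2} + 876 \left(\left(-112\right) \left(- \frac{1}{807}\right) + 854 \cdot \frac{1}{934}\right) - 1660020 + \left(\left(-112\right) \left(- \frac{1}{807}\right) + 854 \cdot \frac{1}{934}\right) \left(-1895\right)\right)}{2041116} = \left(\left(-8 + 3920400\right) + \left(\left(\frac{112}{807} + \frac{427}{467}\right)^{2} + 876 \left(\frac{112}{807} + \frac{427}{467}\right) - 1660020 + \left(\frac{112}{807} + \frac{427}{467}\right) \left(-1895\right)\right)\right) \frac{1}{2041116} = \left(3920392 + \left(\left(\frac{396893}{376869}\right)^{2} + 876 \cdot \frac{396893}{376869} - 1660020 + \frac{396893}{376869} \left(-1895\right)\right)\right) \frac{1}{2041116} = \left(3920392 + \left(\frac{157524053449}{142030243161} + \frac{115892756}{125623} - 1660020 - \frac{752112235}{376869}\right)\right) \frac{1}{2041116} = \left(3920392 - \frac{235925305352779094}{142030243161}\right) \frac{1}{2041116} = \frac{320888923693660018}{142030243161} \cdot \frac{1}{2041116} = \frac{160444461846830009}{144950100899903838}$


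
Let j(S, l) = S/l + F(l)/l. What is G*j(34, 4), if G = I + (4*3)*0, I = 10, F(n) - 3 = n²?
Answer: 265/2 ≈ 132.50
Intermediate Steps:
F(n) = 3 + n²
G = 10 (G = 10 + (4*3)*0 = 10 + 12*0 = 10 + 0 = 10)
j(S, l) = S/l + (3 + l²)/l
G*j(34, 4) = 10*((3 + 34 + 4²)/4) = 10*((3 + 34 + 16)/4) = 10*((¼)*53) = 10*(53/4) = 265/2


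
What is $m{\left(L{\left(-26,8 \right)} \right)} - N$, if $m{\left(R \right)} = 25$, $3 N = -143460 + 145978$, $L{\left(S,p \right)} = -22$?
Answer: $- \frac{2443}{3} \approx -814.33$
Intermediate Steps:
$N = \frac{2518}{3}$ ($N = \frac{-143460 + 145978}{3} = \frac{1}{3} \cdot 2518 = \frac{2518}{3} \approx 839.33$)
$m{\left(L{\left(-26,8 \right)} \right)} - N = 25 - \frac{2518}{3} = - \frac{2443}{3}$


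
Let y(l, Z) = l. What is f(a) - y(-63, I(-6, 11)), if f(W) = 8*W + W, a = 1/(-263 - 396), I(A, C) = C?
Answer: 41508/659 ≈ 62.986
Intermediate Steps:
a = -1/659 (a = 1/(-659) = -1/659 ≈ -0.0015175)
f(W) = 9*W
f(a) - y(-63, I(-6, 11)) = 9*(-1/659) - 1*(-63) = -9/659 + 63 = 41508/659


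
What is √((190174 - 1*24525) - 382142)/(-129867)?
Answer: -I*√216493/129867 ≈ -0.0035828*I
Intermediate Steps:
√((190174 - 1*24525) - 382142)/(-129867) = √((190174 - 24525) - 382142)*(-1/129867) = √(165649 - 382142)*(-1/129867) = √(-216493)*(-1/129867) = (I*√216493)*(-1/129867) = -I*√216493/129867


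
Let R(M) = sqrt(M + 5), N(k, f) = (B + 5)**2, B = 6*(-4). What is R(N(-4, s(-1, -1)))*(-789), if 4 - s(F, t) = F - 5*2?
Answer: -789*sqrt(366) ≈ -15094.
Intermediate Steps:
B = -24
s(F, t) = 14 - F (s(F, t) = 4 - (F - 5*2) = 4 - (F - 10) = 4 - (-10 + F) = 4 + (10 - F) = 14 - F)
N(k, f) = 361 (N(k, f) = (-24 + 5)**2 = (-19)**2 = 361)
R(M) = sqrt(5 + M)
R(N(-4, s(-1, -1)))*(-789) = sqrt(5 + 361)*(-789) = sqrt(366)*(-789) = -789*sqrt(366)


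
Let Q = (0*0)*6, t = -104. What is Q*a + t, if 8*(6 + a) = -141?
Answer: -104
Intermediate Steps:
a = -189/8 (a = -6 + (1/8)*(-141) = -6 - 141/8 = -189/8 ≈ -23.625)
Q = 0 (Q = 0*6 = 0)
Q*a + t = 0*(-189/8) - 104 = 0 - 104 = -104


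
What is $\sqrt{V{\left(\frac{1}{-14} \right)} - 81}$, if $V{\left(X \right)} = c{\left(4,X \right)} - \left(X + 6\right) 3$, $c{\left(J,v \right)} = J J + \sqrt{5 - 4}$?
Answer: $\frac{i \sqrt{16030}}{14} \approx 9.0435 i$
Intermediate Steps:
$c{\left(J,v \right)} = 1 + J^{2}$ ($c{\left(J,v \right)} = J^{2} + \sqrt{1} = J^{2} + 1 = 1 + J^{2}$)
$V{\left(X \right)} = -1 - 3 X$ ($V{\left(X \right)} = \left(1 + 4^{2}\right) - \left(X + 6\right) 3 = \left(1 + 16\right) - \left(6 + X\right) 3 = 17 - \left(18 + 3 X\right) = -1 - 3 X$)
$\sqrt{V{\left(\frac{1}{-14} \right)} - 81} = \sqrt{\left(-1 - \frac{3}{-14}\right) - 81} = \sqrt{\left(-1 - - \frac{3}{14}\right) - 81} = \sqrt{\left(-1 + \frac{3}{14}\right) - 81} = \sqrt{- \frac{11}{14} - 81} = \sqrt{- \frac{1145}{14}} = \frac{i \sqrt{16030}}{14}$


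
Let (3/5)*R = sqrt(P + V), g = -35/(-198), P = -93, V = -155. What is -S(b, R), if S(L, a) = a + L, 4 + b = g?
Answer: 757/198 - 10*I*sqrt(62)/3 ≈ 3.8232 - 26.247*I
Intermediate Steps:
g = 35/198 (g = -35*(-1/198) = 35/198 ≈ 0.17677)
b = -757/198 (b = -4 + 35/198 = -757/198 ≈ -3.8232)
R = 10*I*sqrt(62)/3 (R = 5*sqrt(-93 - 155)/3 = 5*sqrt(-248)/3 = 5*(2*I*sqrt(62))/3 = 10*I*sqrt(62)/3 ≈ 26.247*I)
S(L, a) = L + a
-S(b, R) = -(-757/198 + 10*I*sqrt(62)/3) = 757/198 - 10*I*sqrt(62)/3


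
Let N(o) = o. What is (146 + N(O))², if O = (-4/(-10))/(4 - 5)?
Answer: 529984/25 ≈ 21199.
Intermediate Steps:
O = -⅖ (O = -4*(-⅒)/(-1) = (⅖)*(-1) = -⅖ ≈ -0.40000)
(146 + N(O))² = (146 - ⅖)² = (728/5)² = 529984/25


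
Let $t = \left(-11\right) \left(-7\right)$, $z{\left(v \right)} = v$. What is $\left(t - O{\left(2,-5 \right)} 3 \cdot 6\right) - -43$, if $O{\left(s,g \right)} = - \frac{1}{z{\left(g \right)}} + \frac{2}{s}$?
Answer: $\frac{492}{5} \approx 98.4$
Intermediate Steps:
$O{\left(s,g \right)} = - \frac{1}{g} + \frac{2}{s}$
$t = 77$
$\left(t - O{\left(2,-5 \right)} 3 \cdot 6\right) - -43 = \left(77 - \left(- \frac{1}{-5} + \frac{2}{2}\right) 3 \cdot 6\right) - -43 = \left(77 - \left(\left(-1\right) \left(- \frac{1}{5}\right) + 2 \cdot \frac{1}{2}\right) 3 \cdot 6\right) + 43 = \left(77 - \left(\frac{1}{5} + 1\right) 3 \cdot 6\right) + 43 = \left(77 - \frac{6}{5} \cdot 3 \cdot 6\right) + 43 = \left(77 - \frac{18}{5} \cdot 6\right) + 43 = \left(77 - \frac{108}{5}\right) + 43 = \frac{277}{5} + 43 = \frac{492}{5}$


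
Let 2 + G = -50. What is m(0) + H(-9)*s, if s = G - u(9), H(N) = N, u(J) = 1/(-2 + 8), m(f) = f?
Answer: 939/2 ≈ 469.50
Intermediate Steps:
u(J) = 1/6
G = -52 (G = -2 - 50 = -52)
s = -313/6 (s = -52 - 1*1/6 = -52 - 1/6 = -313/6 ≈ -52.167)
m(0) + H(-9)*s = 0 - 9*(-313/6) = 0 + 939/2 = 939/2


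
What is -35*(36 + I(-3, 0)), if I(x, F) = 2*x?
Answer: -1050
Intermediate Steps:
-35*(36 + I(-3, 0)) = -35*(36 + 2*(-3)) = -35*(36 - 6) = -35*30 = -1050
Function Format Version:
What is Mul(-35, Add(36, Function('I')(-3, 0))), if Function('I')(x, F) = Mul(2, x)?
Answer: -1050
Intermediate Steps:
Mul(-35, Add(36, Function('I')(-3, 0))) = Mul(-35, Add(36, Mul(2, -3))) = Mul(-35, Add(36, -6)) = Mul(-35, 30) = -1050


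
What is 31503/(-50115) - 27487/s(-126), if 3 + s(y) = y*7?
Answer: 17995078/591357 ≈ 30.430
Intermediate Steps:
s(y) = -3 + 7*y (s(y) = -3 + y*7 = -3 + 7*y)
31503/(-50115) - 27487/s(-126) = 31503/(-50115) - 27487/(-3 + 7*(-126)) = 31503*(-1/50115) - 27487/(-3 - 882) = -10501/16705 - 27487/(-885) = -10501/16705 - 27487*(-1/885) = -10501/16705 + 27487/885 = 17995078/591357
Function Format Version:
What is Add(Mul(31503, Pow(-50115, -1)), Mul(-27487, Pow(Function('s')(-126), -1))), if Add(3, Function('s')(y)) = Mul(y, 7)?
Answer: Rational(17995078, 591357) ≈ 30.430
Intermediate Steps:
Function('s')(y) = Add(-3, Mul(7, y)) (Function('s')(y) = Add(-3, Mul(y, 7)) = Add(-3, Mul(7, y)))
Add(Mul(31503, Pow(-50115, -1)), Mul(-27487, Pow(Function('s')(-126), -1))) = Add(Mul(31503, Pow(-50115, -1)), Mul(-27487, Pow(Add(-3, Mul(7, -126)), -1))) = Add(Mul(31503, Rational(-1, 50115)), Mul(-27487, Pow(Add(-3, -882), -1))) = Add(Rational(-10501, 16705), Mul(-27487, Pow(-885, -1))) = Add(Rational(-10501, 16705), Mul(-27487, Rational(-1, 885))) = Add(Rational(-10501, 16705), Rational(27487, 885)) = Rational(17995078, 591357)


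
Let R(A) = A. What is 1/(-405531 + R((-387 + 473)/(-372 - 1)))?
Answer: -373/151263149 ≈ -2.4659e-6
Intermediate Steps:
1/(-405531 + R((-387 + 473)/(-372 - 1))) = 1/(-405531 + (-387 + 473)/(-372 - 1)) = 1/(-405531 + 86/(-373)) = 1/(-405531 + 86*(-1/373)) = 1/(-405531 - 86/373) = 1/(-151263149/373) = -373/151263149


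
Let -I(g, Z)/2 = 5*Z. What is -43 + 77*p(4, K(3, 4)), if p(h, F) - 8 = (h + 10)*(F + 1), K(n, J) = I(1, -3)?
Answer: 33991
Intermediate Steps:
I(g, Z) = -10*Z
K(n, J) = 30 (K(n, J) = -10*(-3) = 30)
p(h, F) = 8 + (1 + F)*(10 + h) (p(h, F) = 8 + (h + 10)*(F + 1) = 8 + (10 + h)*(1 + F) = 8 + (1 + F)*(10 + h))
-43 + 77*p(4, K(3, 4)) = -43 + 77*(18 + 4 + 10*30 + 30*4) = -43 + 77*(18 + 4 + 300 + 120) = -43 + 77*442 = -43 + 34034 = 33991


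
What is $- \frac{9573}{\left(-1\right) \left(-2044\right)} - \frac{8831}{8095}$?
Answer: $- \frac{95543999}{16546180} \approx -5.7744$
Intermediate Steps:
$- \frac{9573}{\left(-1\right) \left(-2044\right)} - \frac{8831}{8095} = - \frac{9573}{2044} - \frac{8831}{8095} = - \frac{95543999}{16546180}$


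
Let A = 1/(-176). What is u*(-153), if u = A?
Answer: 153/176 ≈ 0.86932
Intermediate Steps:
A = -1/176 ≈ -0.0056818
u = -1/176 ≈ -0.0056818
u*(-153) = -1/176*(-153) = 153/176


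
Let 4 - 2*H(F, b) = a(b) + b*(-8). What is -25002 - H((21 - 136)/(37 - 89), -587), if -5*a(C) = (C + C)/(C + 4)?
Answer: -66042827/2915 ≈ -22656.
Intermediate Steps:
a(C) = -2*C/(5*(4 + C)) (a(C) = -(C + C)/(5*(C + 4)) = -2*C/(5*(4 + C)))
H(F, b) = 2 + 4*b + b/(20 + 5*b) (H(F, b) = 2 - (-2*b/(20 + 5*b) + b*(-8))/2 = 2 - (-2*b/(20 + 5*b) - 8*b)/2 = 2 - (-8*b - 2*b/(20 + 5*b))/2 = 2 + (4*b + b/(20 + 5*b)) = 2 + 4*b + b/(20 + 5*b))
-25002 - H((21 - 136)/(37 - 89), -587) = -25002 - (40 + 20*(-587)² + 91*(-587))/(5*(4 - 587)) = -25002 - (40 + 20*344569 - 53417)/(5*(-583)) = -25002 - (-1)*(40 + 6891380 - 53417)/(5*583) = -25002 - (-1)*6838003/(5*583) = -25002 - 1*(-6838003/2915) = -25002 + 6838003/2915 = -66042827/2915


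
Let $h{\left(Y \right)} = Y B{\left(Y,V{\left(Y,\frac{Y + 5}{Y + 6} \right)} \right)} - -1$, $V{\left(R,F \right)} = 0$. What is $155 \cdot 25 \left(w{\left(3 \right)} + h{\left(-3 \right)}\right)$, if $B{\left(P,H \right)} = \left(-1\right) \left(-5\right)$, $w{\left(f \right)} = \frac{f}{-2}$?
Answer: $- \frac{120125}{2} \approx -60063.0$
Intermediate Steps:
$w{\left(f \right)} = - \frac{f}{2}$ ($w{\left(f \right)} = f \left(- \frac{1}{2}\right) = - \frac{f}{2}$)
$B{\left(P,H \right)} = 5$
$h{\left(Y \right)} = 1 + 5 Y$ ($h{\left(Y \right)} = Y 5 - -1 = 5 Y + 1 = 1 + 5 Y$)
$155 \cdot 25 \left(w{\left(3 \right)} + h{\left(-3 \right)}\right) = 155 \cdot 25 \left(\left(- \frac{1}{2}\right) 3 + \left(1 + 5 \left(-3\right)\right)\right) = 155 \cdot 25 \left(- \frac{3}{2} + \left(1 - 15\right)\right) = 155 \cdot 25 \left(- \frac{3}{2} - 14\right) = 155 \cdot 25 \left(- \frac{31}{2}\right) = 155 \left(- \frac{775}{2}\right) = - \frac{120125}{2}$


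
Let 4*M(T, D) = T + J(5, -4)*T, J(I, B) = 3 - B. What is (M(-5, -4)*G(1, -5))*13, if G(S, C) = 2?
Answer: -260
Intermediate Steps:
M(T, D) = 2*T (M(T, D) = (T + (3 - 1*(-4))*T)/4 = (T + (3 + 4)*T)/4 = (T + 7*T)/4 = (8*T)/4 = 2*T)
(M(-5, -4)*G(1, -5))*13 = ((2*(-5))*2)*13 = -10*2*13 = -20*13 = -260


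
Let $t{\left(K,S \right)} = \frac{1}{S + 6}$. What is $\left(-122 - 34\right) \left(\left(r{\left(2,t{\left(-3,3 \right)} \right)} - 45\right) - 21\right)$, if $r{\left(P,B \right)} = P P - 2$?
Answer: $9984$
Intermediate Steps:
$t{\left(K,S \right)} = \frac{1}{6 + S}$
$r{\left(P,B \right)} = -2 + P^{2}$ ($r{\left(P,B \right)} = P^{2} - 2 = -2 + P^{2}$)
$\left(-122 - 34\right) \left(\left(r{\left(2,t{\left(-3,3 \right)} \right)} - 45\right) - 21\right) = \left(-122 - 34\right) \left(\left(\left(-2 + 2^{2}\right) - 45\right) - 21\right) = - 156 \left(\left(\left(-2 + 4\right) - 45\right) - 21\right) = - 156 \left(\left(2 - 45\right) - 21\right) = - 156 \left(-43 - 21\right) = \left(-156\right) \left(-64\right) = 9984$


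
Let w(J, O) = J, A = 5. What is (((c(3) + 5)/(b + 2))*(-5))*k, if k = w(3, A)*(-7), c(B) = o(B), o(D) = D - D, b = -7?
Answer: -105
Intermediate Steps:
o(D) = 0
c(B) = 0
k = -21 (k = 3*(-7) = -21)
(((c(3) + 5)/(b + 2))*(-5))*k = (((0 + 5)/(-7 + 2))*(-5))*(-21) = ((5/(-5))*(-5))*(-21) = ((5*(-1/5))*(-5))*(-21) = -1*(-5)*(-21) = 5*(-21) = -105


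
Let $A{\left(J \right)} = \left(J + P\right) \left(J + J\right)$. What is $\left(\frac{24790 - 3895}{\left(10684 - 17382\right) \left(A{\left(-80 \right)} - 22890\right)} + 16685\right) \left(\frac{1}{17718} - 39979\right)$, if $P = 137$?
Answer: $- \frac{168932183469903881773}{253252799976} \approx -6.6705 \cdot 10^{8}$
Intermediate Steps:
$A{\left(J \right)} = 2 J \left(137 + J\right)$ ($A{\left(J \right)} = \left(J + 137\right) \left(J + J\right) = \left(137 + J\right) 2 J = 2 J \left(137 + J\right)$)
$\left(\frac{24790 - 3895}{\left(10684 - 17382\right) \left(A{\left(-80 \right)} - 22890\right)} + 16685\right) \left(\frac{1}{17718} - 39979\right) = \left(\frac{24790 - 3895}{\left(10684 - 17382\right) \left(2 \left(-80\right) \left(137 - 80\right) - 22890\right)} + 16685\right) \left(\frac{1}{17718} - 39979\right) = \left(\frac{24790 - 3895}{\left(-6698\right) \left(2 \left(-80\right) 57 - 22890\right)} + 16685\right) \left(\frac{1}{17718} - 39979\right) = \left(\frac{20895}{\left(-6698\right) \left(-9120 - 22890\right)} + 16685\right) \left(- \frac{708347921}{17718}\right) = \left(\frac{20895}{\left(-6698\right) \left(-32010\right)} + 16685\right) \left(- \frac{708347921}{17718}\right) = \left(\frac{20895}{214402980} + 16685\right) \left(- \frac{708347921}{17718}\right) = \left(20895 \cdot \frac{1}{214402980} + 16685\right) \left(- \frac{708347921}{17718}\right) = \left(\frac{1393}{14293532} + 16685\right) \left(- \frac{708347921}{17718}\right) = \frac{238487582813}{14293532} \left(- \frac{708347921}{17718}\right) = - \frac{168932183469903881773}{253252799976}$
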